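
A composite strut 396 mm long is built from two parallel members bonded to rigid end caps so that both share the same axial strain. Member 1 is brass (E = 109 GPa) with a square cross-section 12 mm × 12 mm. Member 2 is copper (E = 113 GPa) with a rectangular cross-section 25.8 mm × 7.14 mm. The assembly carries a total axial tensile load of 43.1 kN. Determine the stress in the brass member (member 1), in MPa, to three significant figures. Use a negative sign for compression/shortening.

A_1 = 144 mm².
A_2 = 184.2 mm².
Equal strain + equilibrium ⇒ each member carries load in proportion to AE: A₁E₁ = 15700000 N, A₂E₂ = 20820000 N, ΣAE = 36510000 N.
σ₁ = P·E₁/ΣAE = 43100·109000/36510000 = 128.7 MPa.

129 MPa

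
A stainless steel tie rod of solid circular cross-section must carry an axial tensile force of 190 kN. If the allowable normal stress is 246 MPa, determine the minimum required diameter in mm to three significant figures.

31.4 mm

Required area A ≥ P/σ_allow = 190000/246 = 772.4 mm².
For a solid circular section, d ≥ √(4A/π) = 31.36 mm.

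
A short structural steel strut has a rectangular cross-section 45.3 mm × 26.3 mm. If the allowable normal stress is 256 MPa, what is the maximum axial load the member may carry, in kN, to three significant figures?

305 kN

A = 1191 mm².
P_max = σ_allow · A = 256 · 1191 = 305000 N = 305 kN.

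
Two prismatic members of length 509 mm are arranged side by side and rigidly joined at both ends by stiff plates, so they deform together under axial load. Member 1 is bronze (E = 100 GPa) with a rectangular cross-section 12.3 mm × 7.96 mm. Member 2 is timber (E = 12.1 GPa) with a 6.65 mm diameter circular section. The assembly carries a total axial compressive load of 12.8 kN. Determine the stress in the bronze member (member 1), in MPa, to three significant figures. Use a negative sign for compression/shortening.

-125 MPa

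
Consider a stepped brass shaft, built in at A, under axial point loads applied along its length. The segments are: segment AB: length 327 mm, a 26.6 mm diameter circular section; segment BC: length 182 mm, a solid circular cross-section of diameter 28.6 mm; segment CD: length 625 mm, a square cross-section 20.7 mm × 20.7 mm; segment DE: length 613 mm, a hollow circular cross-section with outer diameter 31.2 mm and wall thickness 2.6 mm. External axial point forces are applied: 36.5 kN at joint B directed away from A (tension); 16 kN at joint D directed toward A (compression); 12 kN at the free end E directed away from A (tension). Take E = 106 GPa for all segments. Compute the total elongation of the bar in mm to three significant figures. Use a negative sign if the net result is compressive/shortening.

Internal axial forces (sectioning from the free end, tension +): N_DE = 12 kN, N_CD = -4 kN, N_BC = -4 kN, N_AB = 32.5 kN.
A_AB = 555.7 mm².
A_BC = 642.4 mm².
A_CD = 428.5 mm².
A_DE = 233.6 mm².
δ_AB = 32500·327/(555.7·106000) = 0.1804 mm
δ_BC = -4000·182/(642.4·106000) = -0.01069 mm
δ_CD = -4000·625/(428.5·106000) = -0.05504 mm
δ_DE = 12000·613/(233.6·106000) = 0.2971 mm
δ = Σδ_i = 0.4117 mm.

0.412 mm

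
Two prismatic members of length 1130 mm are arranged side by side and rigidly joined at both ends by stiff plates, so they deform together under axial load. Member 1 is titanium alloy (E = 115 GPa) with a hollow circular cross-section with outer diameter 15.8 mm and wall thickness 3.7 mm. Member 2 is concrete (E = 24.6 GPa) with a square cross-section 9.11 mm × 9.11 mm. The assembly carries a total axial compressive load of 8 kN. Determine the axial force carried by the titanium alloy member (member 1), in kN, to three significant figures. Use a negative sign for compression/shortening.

-7.10 kN

A_1 = 140.6 mm².
A_2 = 82.99 mm².
Equal strain + equilibrium ⇒ each member carries load in proportion to AE: A₁E₁ = 16170000 N, A₂E₂ = 2042000 N, ΣAE = 18220000 N.
F₁ = P·A₁E₁/ΣAE = -8000·16170000/18220000 = -7103 N.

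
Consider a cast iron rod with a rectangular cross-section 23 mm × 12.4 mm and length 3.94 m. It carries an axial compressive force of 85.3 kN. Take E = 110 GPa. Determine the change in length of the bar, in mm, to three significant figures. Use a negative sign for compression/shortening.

-10.7 mm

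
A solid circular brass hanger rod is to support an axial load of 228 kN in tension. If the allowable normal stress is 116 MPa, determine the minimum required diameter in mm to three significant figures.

Required area A ≥ P/σ_allow = 228000/116 = 1966 mm².
For a solid circular section, d ≥ √(4A/π) = 50.03 mm.

50.0 mm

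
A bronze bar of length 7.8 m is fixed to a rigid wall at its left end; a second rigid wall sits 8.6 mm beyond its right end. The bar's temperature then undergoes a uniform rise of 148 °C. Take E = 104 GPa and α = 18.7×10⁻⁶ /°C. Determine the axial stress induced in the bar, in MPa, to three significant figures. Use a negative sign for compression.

-173 MPa

Free thermal expansion αLΔT = 18.7e-6 · 7800 · 148 = 21.59 mm.
The walls engage after the gap closes; constrained expansion = 21.59 − 8.6 = 12.99 mm.
The walls impose strain ε = −(12.99)/7800 = -1.6650e-03; σ = Eε = 104000 · -1.6650e-03 = -173.2 MPa.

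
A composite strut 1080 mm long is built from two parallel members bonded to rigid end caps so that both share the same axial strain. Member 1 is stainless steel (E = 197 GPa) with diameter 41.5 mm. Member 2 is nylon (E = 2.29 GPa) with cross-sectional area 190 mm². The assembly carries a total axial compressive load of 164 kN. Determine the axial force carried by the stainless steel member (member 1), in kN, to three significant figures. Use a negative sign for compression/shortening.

-164 kN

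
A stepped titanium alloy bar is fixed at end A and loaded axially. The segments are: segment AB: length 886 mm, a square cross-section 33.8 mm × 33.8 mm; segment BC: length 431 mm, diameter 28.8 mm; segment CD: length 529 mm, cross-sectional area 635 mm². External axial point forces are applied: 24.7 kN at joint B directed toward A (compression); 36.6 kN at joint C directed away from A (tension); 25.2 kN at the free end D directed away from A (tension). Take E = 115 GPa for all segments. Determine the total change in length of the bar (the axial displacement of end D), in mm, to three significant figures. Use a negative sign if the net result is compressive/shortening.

Internal axial forces (sectioning from the free end, tension +): N_CD = 25.2 kN, N_BC = 61.8 kN, N_AB = 37.1 kN.
A_AB = 1142 mm².
A_BC = 651.4 mm².
δ_AB = 37100·886/(1142·115000) = 0.2502 mm
δ_BC = 61800·431/(651.4·115000) = 0.3555 mm
δ_CD = 25200·529/(635·115000) = 0.1826 mm
δ = Σδ_i = 0.7883 mm.

0.788 mm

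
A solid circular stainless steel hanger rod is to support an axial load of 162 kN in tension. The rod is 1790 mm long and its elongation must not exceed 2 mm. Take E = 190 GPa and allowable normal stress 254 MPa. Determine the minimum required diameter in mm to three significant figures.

31.2 mm

Required area A ≥ P/σ_allow = 162000/254 = 637.8 mm².
For a solid circular section, d ≥ √(4A/π) = 28.5 mm.
Elongation limit: A ≥ PL/(Eδ_allow) = 162000·1790/(190000·2) = 763.1 mm² ⇒ d ≥ 31.17 mm.
The elongation limit governs.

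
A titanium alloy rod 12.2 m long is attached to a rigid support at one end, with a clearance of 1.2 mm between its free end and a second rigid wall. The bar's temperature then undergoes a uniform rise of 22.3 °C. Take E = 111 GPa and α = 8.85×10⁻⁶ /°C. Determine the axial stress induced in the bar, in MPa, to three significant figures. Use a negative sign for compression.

-11.0 MPa

Free thermal expansion αLΔT = 8.85e-6 · 12200 · 22.3 = 2.408 mm.
The walls engage after the gap closes; constrained expansion = 2.408 − 1.2 = 1.208 mm.
The walls impose strain ε = −(1.208)/12200 = -9.8994e-05; σ = Eε = 111000 · -9.8994e-05 = -10.99 MPa.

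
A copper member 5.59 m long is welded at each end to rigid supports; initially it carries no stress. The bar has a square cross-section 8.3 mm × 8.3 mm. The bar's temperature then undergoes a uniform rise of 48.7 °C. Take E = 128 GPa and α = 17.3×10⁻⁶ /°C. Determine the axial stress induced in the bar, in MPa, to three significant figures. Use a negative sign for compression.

Free thermal expansion αLΔT = 17.3e-6 · 5590 · 48.7 = 4.71 mm.
The walls impose strain ε = −(4.71)/5590 = -8.4251e-04; σ = Eε = 128000 · -8.4251e-04 = -107.8 MPa.

-108 MPa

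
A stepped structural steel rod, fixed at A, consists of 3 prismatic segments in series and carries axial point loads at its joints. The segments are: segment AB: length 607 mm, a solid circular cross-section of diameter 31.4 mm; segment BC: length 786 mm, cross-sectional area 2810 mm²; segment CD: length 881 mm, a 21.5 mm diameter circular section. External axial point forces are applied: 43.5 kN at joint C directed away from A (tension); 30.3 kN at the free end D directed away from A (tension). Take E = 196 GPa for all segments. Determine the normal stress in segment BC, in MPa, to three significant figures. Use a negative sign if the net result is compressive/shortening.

Internal axial forces (sectioning from the free end, tension +): N_CD = 30.3 kN, N_BC = 73.8 kN, N_AB = 73.8 kN.
σ_BC = N_BC/A_BC = 73800/2810 = 26.26 MPa.

26.3 MPa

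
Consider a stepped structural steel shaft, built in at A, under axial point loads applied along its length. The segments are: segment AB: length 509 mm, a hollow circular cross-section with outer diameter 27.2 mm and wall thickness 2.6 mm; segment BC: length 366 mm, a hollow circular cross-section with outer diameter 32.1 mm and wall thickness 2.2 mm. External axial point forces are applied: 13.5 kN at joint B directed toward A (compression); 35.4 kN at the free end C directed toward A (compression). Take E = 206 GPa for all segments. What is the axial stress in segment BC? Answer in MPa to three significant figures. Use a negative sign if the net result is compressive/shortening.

Internal axial forces (sectioning from the free end, tension +): N_BC = -35.4 kN, N_AB = -48.9 kN.
A_BC = 206.7 mm².
σ_BC = N_BC/A_BC = -35400/206.7 = -171.3 MPa.

-171 MPa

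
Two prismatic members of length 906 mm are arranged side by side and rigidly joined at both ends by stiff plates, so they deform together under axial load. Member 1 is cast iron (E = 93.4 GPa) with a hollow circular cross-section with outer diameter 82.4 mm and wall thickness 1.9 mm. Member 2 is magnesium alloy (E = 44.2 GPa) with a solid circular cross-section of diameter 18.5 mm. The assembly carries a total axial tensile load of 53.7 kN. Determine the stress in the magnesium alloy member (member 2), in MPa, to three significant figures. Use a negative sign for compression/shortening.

A_1 = 480.5 mm².
A_2 = 268.8 mm².
Equal strain + equilibrium ⇒ each member carries load in proportion to AE: A₁E₁ = 44880000 N, A₂E₂ = 11880000 N, ΣAE = 56760000 N.
σ₂ = P·E₂/ΣAE = 53700·44200/56760000 = 41.82 MPa.

41.8 MPa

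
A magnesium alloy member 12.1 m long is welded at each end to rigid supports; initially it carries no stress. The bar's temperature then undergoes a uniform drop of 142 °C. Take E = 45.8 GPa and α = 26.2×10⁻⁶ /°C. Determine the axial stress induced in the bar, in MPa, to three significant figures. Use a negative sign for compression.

Free thermal expansion αLΔT = 26.2e-6 · 12100 · -142 = -45.02 mm.
The walls impose strain ε = −(-45.02)/12100 = 3.7204e-03; σ = Eε = 45800 · 3.7204e-03 = 170.4 MPa.

170 MPa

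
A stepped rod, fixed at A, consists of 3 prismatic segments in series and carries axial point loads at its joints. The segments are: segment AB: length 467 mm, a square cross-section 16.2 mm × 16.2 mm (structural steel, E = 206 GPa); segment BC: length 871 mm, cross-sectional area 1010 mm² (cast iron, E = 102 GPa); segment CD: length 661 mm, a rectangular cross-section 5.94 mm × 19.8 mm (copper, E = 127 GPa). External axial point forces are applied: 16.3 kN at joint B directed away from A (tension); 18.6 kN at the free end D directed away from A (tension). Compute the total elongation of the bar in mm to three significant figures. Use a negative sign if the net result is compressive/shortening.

Internal axial forces (sectioning from the free end, tension +): N_CD = 18.6 kN, N_BC = 18.6 kN, N_AB = 34.9 kN.
A_AB = 262.4 mm².
A_CD = 117.6 mm².
δ_AB = 34900·467/(262.4·206000) = 0.3015 mm
δ_BC = 18600·871/(1010·102000) = 0.1573 mm
δ_CD = 18600·661/(117.6·127000) = 0.8231 mm
δ = Σδ_i = 1.282 mm.

1.28 mm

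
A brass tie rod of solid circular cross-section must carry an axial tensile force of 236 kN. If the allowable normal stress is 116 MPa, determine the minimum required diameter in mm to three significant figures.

Required area A ≥ P/σ_allow = 236000/116 = 2034 mm².
For a solid circular section, d ≥ √(4A/π) = 50.9 mm.

50.9 mm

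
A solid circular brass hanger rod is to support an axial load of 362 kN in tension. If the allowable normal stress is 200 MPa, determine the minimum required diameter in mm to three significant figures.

48.0 mm

Required area A ≥ P/σ_allow = 362000/200 = 1810 mm².
For a solid circular section, d ≥ √(4A/π) = 48.01 mm.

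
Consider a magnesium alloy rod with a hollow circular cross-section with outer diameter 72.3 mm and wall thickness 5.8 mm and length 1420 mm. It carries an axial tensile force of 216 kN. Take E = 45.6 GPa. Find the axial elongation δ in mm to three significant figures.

5.55 mm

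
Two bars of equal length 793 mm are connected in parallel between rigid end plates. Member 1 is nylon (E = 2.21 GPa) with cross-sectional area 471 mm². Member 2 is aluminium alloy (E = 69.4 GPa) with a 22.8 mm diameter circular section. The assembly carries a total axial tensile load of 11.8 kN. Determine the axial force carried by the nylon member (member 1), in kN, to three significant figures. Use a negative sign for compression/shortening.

A_2 = 408.3 mm².
Equal strain + equilibrium ⇒ each member carries load in proportion to AE: A₁E₁ = 1041000 N, A₂E₂ = 28330000 N, ΣAE = 29380000 N.
F₁ = P·A₁E₁/ΣAE = 11800·1041000/29380000 = 418.1 N.

0.418 kN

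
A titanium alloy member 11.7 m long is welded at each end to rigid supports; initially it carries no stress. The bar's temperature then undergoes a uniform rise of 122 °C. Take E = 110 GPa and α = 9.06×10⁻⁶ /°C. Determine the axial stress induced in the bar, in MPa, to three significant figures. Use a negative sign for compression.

-122 MPa

Free thermal expansion αLΔT = 9.06e-6 · 11700 · 122 = 12.93 mm.
The walls impose strain ε = −(12.93)/11700 = -1.1053e-03; σ = Eε = 110000 · -1.1053e-03 = -121.6 MPa.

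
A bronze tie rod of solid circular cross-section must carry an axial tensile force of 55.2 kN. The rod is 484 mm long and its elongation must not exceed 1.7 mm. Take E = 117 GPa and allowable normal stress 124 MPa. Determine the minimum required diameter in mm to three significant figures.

23.8 mm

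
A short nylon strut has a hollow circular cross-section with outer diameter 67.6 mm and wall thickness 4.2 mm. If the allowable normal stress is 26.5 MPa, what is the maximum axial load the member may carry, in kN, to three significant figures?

22.2 kN

A = 836.5 mm².
P_max = σ_allow · A = 26.5 · 836.5 = 22170 N = 22.17 kN.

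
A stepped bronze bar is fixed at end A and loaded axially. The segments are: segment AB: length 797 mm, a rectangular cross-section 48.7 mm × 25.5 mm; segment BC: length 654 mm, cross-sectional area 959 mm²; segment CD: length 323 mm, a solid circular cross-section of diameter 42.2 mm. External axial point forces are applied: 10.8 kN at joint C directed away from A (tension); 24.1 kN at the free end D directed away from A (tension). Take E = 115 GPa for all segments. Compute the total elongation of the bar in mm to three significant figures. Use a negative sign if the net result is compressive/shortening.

0.450 mm

Internal axial forces (sectioning from the free end, tension +): N_CD = 24.1 kN, N_BC = 34.9 kN, N_AB = 34.9 kN.
A_AB = 1242 mm².
A_CD = 1399 mm².
δ_AB = 34900·797/(1242·115000) = 0.1948 mm
δ_BC = 34900·654/(959·115000) = 0.207 mm
δ_CD = 24100·323/(1399·115000) = 0.0484 mm
δ = Σδ_i = 0.4501 mm.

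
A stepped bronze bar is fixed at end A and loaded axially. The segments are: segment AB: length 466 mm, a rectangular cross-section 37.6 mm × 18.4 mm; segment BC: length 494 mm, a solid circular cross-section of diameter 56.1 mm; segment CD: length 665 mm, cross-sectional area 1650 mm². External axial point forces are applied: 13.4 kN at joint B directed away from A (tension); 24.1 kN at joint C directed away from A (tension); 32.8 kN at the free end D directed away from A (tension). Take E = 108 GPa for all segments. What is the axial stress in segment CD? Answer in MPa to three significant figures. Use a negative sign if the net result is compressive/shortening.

Internal axial forces (sectioning from the free end, tension +): N_CD = 32.8 kN, N_BC = 56.9 kN, N_AB = 70.3 kN.
σ_CD = N_CD/A_CD = 32800/1650 = 19.88 MPa.

19.9 MPa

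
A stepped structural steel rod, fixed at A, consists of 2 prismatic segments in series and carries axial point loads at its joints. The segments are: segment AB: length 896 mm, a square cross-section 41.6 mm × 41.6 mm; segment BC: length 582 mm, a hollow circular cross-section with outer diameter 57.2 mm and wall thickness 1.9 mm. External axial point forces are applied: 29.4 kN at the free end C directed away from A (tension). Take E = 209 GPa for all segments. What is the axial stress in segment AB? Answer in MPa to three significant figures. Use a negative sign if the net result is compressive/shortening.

17.0 MPa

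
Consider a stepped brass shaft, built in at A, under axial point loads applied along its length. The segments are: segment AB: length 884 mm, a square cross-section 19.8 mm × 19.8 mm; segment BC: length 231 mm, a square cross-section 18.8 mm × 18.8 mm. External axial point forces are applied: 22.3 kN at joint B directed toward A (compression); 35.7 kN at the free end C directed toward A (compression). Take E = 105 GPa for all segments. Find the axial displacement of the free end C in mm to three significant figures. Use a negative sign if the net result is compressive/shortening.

-1.47 mm

Internal axial forces (sectioning from the free end, tension +): N_BC = -35.7 kN, N_AB = -58 kN.
A_AB = 392 mm².
A_BC = 353.4 mm².
δ_AB = -58000·884/(392·105000) = -1.246 mm
δ_BC = -35700·231/(353.4·105000) = -0.2222 mm
δ = Σδ_i = -1.468 mm.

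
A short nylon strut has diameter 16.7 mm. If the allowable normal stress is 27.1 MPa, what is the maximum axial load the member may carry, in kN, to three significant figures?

5.94 kN

A = 219 mm².
P_max = σ_allow · A = 27.1 · 219 = 5936 N = 5.936 kN.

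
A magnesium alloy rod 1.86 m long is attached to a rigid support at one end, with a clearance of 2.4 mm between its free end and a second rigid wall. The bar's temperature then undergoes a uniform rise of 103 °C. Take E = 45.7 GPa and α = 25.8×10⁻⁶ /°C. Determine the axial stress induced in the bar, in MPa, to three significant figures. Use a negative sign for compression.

Free thermal expansion αLΔT = 25.8e-6 · 1860 · 103 = 4.943 mm.
The walls engage after the gap closes; constrained expansion = 4.943 − 2.4 = 2.543 mm.
The walls impose strain ε = −(2.543)/1860 = -1.3671e-03; σ = Eε = 45700 · -1.3671e-03 = -62.48 MPa.

-62.5 MPa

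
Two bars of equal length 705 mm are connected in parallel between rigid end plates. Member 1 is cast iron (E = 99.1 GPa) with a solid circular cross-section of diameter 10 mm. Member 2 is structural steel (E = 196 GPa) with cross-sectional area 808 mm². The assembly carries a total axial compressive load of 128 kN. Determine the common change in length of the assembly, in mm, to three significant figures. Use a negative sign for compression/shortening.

-0.543 mm

A_1 = 78.54 mm².
Equal strain + equilibrium ⇒ each member carries load in proportion to AE: A₁E₁ = 7783000 N, A₂E₂ = 158400000 N, ΣAE = 166200000 N.
δ = PL/ΣAE = -128000·705/166200000 = -0.5431 mm.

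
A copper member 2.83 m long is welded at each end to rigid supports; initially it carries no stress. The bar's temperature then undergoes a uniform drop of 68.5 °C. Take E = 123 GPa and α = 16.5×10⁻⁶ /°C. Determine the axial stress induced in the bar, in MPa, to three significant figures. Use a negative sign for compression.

Free thermal expansion αLΔT = 16.5e-6 · 2830 · -68.5 = -3.199 mm.
The walls impose strain ε = −(-3.199)/2830 = 1.1302e-03; σ = Eε = 123000 · 1.1302e-03 = 139 MPa.

139 MPa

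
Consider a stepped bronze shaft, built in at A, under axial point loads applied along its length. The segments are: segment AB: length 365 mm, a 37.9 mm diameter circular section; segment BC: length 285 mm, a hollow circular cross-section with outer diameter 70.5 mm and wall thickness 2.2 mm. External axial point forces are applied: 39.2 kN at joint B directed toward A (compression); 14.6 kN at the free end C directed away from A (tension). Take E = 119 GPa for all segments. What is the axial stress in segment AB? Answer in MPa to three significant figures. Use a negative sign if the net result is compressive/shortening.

-21.8 MPa

Internal axial forces (sectioning from the free end, tension +): N_BC = 14.6 kN, N_AB = -24.6 kN.
A_AB = 1128 mm².
σ_AB = N_AB/A_AB = -24600/1128 = -21.81 MPa.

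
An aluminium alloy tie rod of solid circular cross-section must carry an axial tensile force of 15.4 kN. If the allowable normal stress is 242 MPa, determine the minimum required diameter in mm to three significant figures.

Required area A ≥ P/σ_allow = 15400/242 = 63.64 mm².
For a solid circular section, d ≥ √(4A/π) = 9.001 mm.

9.00 mm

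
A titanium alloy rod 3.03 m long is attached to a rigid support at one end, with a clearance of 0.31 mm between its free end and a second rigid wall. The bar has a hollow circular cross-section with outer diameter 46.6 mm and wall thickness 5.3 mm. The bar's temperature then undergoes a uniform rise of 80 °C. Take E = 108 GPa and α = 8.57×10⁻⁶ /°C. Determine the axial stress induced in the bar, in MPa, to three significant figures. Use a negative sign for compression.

Free thermal expansion αLΔT = 8.57e-6 · 3030 · 80 = 2.077 mm.
The walls engage after the gap closes; constrained expansion = 2.077 − 0.31 = 1.767 mm.
The walls impose strain ε = −(1.767)/3030 = -5.8329e-04; σ = Eε = 108000 · -5.8329e-04 = -63 MPa.

-63.0 MPa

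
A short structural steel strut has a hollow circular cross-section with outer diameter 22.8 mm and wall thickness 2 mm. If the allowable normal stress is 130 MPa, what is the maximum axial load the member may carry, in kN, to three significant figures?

17.0 kN

A = 130.7 mm².
P_max = σ_allow · A = 130 · 130.7 = 16990 N = 16.99 kN.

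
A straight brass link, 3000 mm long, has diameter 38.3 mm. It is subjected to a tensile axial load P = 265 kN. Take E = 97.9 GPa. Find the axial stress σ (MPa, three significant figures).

A = 1152 mm².
σ = N/A = 265000/1152 = 230 MPa.

230 MPa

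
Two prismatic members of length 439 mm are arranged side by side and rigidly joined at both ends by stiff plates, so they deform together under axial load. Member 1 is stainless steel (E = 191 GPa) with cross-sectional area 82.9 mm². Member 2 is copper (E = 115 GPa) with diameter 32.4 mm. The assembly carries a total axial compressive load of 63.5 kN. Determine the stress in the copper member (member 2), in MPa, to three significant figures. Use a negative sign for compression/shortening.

-66.0 MPa

A_2 = 824.5 mm².
Equal strain + equilibrium ⇒ each member carries load in proportion to AE: A₁E₁ = 15830000 N, A₂E₂ = 94820000 N, ΣAE = 110600000 N.
σ₂ = P·E₂/ΣAE = -63500·115000/110600000 = -66 MPa.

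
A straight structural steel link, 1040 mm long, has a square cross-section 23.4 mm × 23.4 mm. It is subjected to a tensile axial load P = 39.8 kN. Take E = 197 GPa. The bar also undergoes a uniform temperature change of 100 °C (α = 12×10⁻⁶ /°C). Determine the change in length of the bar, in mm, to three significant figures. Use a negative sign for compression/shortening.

1.63 mm

A = 547.6 mm².
δ_mech = NL/(AE) = 39800·1040/(547.6·197000) = 0.3837 mm.
δ_thermal = αLΔT = 12e-6·1040·100 = 1.248 mm.
δ = δ_mech + δ_thermal = 1.632 mm.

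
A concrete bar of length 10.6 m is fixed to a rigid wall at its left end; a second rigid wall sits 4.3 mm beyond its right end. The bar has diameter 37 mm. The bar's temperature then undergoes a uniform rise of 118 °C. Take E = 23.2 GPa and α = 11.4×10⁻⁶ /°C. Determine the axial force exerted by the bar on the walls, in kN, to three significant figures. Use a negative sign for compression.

Free thermal expansion αLΔT = 11.4e-6 · 10600 · 118 = 14.26 mm.
The walls engage after the gap closes; constrained expansion = 14.26 − 4.3 = 9.959 mm.
The walls impose strain ε = −(9.959)/10600 = -9.3954e-04; σ = Eε = 23200 · -9.3954e-04 = -21.8 MPa.
Wall reaction R = σ·A = -21.8·1075 = -23440 N = -23.44 kN.

-23.4 kN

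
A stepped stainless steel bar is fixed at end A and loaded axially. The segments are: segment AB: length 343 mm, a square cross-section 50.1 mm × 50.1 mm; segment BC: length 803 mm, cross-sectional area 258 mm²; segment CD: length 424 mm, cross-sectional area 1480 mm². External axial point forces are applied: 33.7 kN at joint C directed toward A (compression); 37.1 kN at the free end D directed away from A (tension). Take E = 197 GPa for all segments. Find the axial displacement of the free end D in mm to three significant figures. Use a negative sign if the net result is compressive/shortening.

Internal axial forces (sectioning from the free end, tension +): N_CD = 37.1 kN, N_BC = 3.4 kN, N_AB = 3.4 kN.
A_AB = 2510 mm².
δ_AB = 3400·343/(2510·197000) = 0.002358 mm
δ_BC = 3400·803/(258·197000) = 0.05372 mm
δ_CD = 37100·424/(1480·197000) = 0.05395 mm
δ = Σδ_i = 0.11 mm.

0.110 mm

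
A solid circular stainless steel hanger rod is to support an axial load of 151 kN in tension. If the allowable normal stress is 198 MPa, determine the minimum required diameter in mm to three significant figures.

31.2 mm

Required area A ≥ P/σ_allow = 151000/198 = 762.6 mm².
For a solid circular section, d ≥ √(4A/π) = 31.16 mm.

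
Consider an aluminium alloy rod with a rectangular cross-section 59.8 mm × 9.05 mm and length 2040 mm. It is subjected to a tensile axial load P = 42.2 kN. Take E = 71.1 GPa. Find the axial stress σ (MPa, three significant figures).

A = 541.2 mm².
σ = N/A = 42200/541.2 = 77.98 MPa.

78.0 MPa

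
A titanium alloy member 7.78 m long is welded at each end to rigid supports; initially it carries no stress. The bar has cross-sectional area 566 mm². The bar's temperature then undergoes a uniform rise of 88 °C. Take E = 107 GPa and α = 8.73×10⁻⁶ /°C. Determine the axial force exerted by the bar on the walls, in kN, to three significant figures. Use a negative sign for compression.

-46.5 kN

Free thermal expansion αLΔT = 8.73e-6 · 7780 · 88 = 5.977 mm.
The walls impose strain ε = −(5.977)/7780 = -7.6824e-04; σ = Eε = 107000 · -7.6824e-04 = -82.2 MPa.
Wall reaction R = σ·A = -82.2·566 = -46530 N = -46.53 kN.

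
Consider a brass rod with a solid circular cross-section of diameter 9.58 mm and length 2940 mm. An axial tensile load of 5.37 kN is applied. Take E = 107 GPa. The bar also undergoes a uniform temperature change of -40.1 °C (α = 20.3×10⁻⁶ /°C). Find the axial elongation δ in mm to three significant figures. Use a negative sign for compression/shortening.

A = 72.08 mm².
δ_mech = NL/(AE) = 5370·2940/(72.08·107000) = 2.047 mm.
δ_thermal = αLΔT = 20.3e-6·2940·-40.1 = -2.393 mm.
δ = δ_mech + δ_thermal = -0.3463 mm.

-0.346 mm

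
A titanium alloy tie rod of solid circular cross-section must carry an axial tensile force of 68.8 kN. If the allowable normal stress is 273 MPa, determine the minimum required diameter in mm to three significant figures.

Required area A ≥ P/σ_allow = 68800/273 = 252 mm².
For a solid circular section, d ≥ √(4A/π) = 17.91 mm.

17.9 mm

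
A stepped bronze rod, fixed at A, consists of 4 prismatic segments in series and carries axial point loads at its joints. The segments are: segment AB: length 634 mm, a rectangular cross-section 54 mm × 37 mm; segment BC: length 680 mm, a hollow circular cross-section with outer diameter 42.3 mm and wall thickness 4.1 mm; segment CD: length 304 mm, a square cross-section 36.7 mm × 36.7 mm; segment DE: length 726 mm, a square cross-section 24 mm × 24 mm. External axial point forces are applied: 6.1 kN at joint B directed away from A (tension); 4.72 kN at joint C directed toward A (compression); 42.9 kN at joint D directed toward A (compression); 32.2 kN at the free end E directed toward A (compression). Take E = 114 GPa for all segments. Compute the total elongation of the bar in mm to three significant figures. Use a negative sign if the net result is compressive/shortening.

-1.68 mm

Internal axial forces (sectioning from the free end, tension +): N_DE = -32.2 kN, N_CD = -75.1 kN, N_BC = -79.82 kN, N_AB = -73.72 kN.
A_AB = 1998 mm².
A_BC = 492 mm².
A_CD = 1347 mm².
A_DE = 576 mm².
δ_AB = -73720·634/(1998·114000) = -0.2052 mm
δ_BC = -79820·680/(492·114000) = -0.9677 mm
δ_CD = -75100·304/(1347·114000) = -0.1487 mm
δ_DE = -32200·726/(576·114000) = -0.356 mm
δ = Σδ_i = -1.678 mm.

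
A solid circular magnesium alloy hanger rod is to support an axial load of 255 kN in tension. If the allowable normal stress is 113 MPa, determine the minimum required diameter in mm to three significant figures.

Required area A ≥ P/σ_allow = 255000/113 = 2257 mm².
For a solid circular section, d ≥ √(4A/π) = 53.6 mm.

53.6 mm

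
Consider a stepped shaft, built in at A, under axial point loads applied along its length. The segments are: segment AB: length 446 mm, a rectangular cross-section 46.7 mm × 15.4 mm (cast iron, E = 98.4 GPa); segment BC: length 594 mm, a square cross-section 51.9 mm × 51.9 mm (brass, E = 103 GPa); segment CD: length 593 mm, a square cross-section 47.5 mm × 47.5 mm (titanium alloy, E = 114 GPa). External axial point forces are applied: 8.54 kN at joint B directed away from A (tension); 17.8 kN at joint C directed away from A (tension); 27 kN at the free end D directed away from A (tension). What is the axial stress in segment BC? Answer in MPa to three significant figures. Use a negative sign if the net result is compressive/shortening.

16.6 MPa

Internal axial forces (sectioning from the free end, tension +): N_CD = 27 kN, N_BC = 44.8 kN, N_AB = 53.34 kN.
A_BC = 2694 mm².
σ_BC = N_BC/A_BC = 44800/2694 = 16.63 MPa.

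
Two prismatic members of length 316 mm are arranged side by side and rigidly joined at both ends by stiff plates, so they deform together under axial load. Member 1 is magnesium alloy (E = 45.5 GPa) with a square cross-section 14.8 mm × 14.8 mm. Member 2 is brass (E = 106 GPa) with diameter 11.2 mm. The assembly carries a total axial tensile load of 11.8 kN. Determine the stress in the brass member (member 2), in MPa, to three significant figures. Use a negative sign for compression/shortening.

61.3 MPa

A_1 = 219 mm².
A_2 = 98.52 mm².
Equal strain + equilibrium ⇒ each member carries load in proportion to AE: A₁E₁ = 9966000 N, A₂E₂ = 10440000 N, ΣAE = 20410000 N.
σ₂ = P·E₂/ΣAE = 11800·106000/20410000 = 61.29 MPa.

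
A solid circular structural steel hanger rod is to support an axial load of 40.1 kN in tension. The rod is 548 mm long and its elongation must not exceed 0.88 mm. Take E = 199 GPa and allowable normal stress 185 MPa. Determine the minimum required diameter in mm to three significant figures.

16.6 mm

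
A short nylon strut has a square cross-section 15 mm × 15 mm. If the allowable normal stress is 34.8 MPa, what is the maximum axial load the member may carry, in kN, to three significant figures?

7.83 kN

A = 225 mm².
P_max = σ_allow · A = 34.8 · 225 = 7830 N = 7.83 kN.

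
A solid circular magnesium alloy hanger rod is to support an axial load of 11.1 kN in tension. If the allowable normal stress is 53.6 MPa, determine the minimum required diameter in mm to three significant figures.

16.2 mm

Required area A ≥ P/σ_allow = 11100/53.6 = 207.1 mm².
For a solid circular section, d ≥ √(4A/π) = 16.24 mm.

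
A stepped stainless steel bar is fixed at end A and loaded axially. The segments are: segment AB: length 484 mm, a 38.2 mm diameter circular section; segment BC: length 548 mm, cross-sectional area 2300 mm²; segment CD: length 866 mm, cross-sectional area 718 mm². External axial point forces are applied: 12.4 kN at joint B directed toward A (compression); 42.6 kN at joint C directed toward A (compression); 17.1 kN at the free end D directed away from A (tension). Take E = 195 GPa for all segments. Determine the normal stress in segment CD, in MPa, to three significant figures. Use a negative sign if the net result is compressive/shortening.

23.8 MPa

Internal axial forces (sectioning from the free end, tension +): N_CD = 17.1 kN, N_BC = -25.5 kN, N_AB = -37.9 kN.
σ_CD = N_CD/A_CD = 17100/718 = 23.82 MPa.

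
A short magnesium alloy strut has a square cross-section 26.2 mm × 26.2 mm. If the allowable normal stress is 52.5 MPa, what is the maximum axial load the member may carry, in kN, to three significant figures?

36.0 kN

A = 686.4 mm².
P_max = σ_allow · A = 52.5 · 686.4 = 36040 N = 36.04 kN.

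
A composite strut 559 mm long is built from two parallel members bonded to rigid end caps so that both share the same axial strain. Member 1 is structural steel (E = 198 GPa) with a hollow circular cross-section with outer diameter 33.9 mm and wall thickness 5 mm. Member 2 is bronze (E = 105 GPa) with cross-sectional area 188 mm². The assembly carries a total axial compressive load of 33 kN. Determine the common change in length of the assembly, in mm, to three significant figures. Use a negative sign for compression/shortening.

-0.168 mm

A_1 = 454 mm².
Equal strain + equilibrium ⇒ each member carries load in proportion to AE: A₁E₁ = 89880000 N, A₂E₂ = 19740000 N, ΣAE = 109600000 N.
δ = PL/ΣAE = -33000·559/109600000 = -0.1683 mm.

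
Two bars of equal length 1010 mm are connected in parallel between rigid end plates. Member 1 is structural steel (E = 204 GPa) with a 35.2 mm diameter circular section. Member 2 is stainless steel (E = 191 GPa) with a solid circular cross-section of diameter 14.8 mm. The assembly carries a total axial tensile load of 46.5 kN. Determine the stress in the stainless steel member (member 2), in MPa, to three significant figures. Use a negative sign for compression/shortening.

A_1 = 973.1 mm².
A_2 = 172 mm².
Equal strain + equilibrium ⇒ each member carries load in proportion to AE: A₁E₁ = 198500000 N, A₂E₂ = 32860000 N, ΣAE = 231400000 N.
σ₂ = P·E₂/ΣAE = 46500·191000/231400000 = 38.39 MPa.

38.4 MPa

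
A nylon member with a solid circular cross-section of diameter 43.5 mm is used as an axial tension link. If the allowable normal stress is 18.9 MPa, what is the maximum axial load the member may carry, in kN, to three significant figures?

A = 1486 mm².
P_max = σ_allow · A = 18.9 · 1486 = 28090 N = 28.09 kN.

28.1 kN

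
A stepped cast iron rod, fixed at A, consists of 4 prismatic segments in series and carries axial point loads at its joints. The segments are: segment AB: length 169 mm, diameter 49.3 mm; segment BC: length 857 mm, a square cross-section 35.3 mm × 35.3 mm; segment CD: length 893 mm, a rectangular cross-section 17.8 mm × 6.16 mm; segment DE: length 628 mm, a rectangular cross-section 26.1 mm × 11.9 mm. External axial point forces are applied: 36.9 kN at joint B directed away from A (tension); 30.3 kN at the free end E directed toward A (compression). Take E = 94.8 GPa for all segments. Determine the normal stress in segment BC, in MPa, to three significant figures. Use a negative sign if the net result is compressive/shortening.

Internal axial forces (sectioning from the free end, tension +): N_DE = -30.3 kN, N_CD = -30.3 kN, N_BC = -30.3 kN, N_AB = 6.6 kN.
A_BC = 1246 mm².
σ_BC = N_BC/A_BC = -30300/1246 = -24.32 MPa.

-24.3 MPa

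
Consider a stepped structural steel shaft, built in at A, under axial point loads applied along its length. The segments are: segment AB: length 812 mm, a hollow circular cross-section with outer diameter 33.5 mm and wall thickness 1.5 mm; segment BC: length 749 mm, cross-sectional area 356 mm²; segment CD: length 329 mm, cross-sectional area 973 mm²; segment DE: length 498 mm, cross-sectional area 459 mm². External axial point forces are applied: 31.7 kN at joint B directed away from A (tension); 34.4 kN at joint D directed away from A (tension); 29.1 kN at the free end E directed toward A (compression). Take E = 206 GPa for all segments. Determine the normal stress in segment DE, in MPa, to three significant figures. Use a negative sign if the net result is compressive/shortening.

-63.4 MPa

Internal axial forces (sectioning from the free end, tension +): N_DE = -29.1 kN, N_CD = 5.3 kN, N_BC = 5.3 kN, N_AB = 37 kN.
σ_DE = N_DE/A_DE = -29100/459 = -63.4 MPa.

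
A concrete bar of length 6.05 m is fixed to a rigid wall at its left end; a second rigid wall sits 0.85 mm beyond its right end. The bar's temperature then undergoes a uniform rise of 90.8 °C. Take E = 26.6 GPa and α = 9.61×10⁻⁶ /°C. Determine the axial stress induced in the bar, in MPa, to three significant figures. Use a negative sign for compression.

Free thermal expansion αLΔT = 9.61e-6 · 6050 · 90.8 = 5.279 mm.
The walls engage after the gap closes; constrained expansion = 5.279 − 0.85 = 4.429 mm.
The walls impose strain ε = −(4.429)/6050 = -7.3209e-04; σ = Eε = 26600 · -7.3209e-04 = -19.47 MPa.

-19.5 MPa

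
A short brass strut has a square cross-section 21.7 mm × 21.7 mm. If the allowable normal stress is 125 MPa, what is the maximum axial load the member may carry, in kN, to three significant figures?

58.9 kN

A = 470.9 mm².
P_max = σ_allow · A = 125 · 470.9 = 58860 N = 58.86 kN.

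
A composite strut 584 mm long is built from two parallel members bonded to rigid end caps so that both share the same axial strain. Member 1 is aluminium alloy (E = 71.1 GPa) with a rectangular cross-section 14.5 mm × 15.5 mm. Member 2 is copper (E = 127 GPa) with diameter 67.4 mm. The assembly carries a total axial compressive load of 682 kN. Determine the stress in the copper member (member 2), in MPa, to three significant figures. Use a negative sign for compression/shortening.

A_1 = 224.8 mm².
A_2 = 3568 mm².
Equal strain + equilibrium ⇒ each member carries load in proportion to AE: A₁E₁ = 15980000 N, A₂E₂ = 453100000 N, ΣAE = 469100000 N.
σ₂ = P·E₂/ΣAE = -682000·127000/469100000 = -184.6 MPa.

-185 MPa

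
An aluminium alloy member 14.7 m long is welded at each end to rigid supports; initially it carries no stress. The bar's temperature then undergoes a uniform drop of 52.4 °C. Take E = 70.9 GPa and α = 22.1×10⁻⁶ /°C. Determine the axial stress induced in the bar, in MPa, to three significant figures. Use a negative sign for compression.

82.1 MPa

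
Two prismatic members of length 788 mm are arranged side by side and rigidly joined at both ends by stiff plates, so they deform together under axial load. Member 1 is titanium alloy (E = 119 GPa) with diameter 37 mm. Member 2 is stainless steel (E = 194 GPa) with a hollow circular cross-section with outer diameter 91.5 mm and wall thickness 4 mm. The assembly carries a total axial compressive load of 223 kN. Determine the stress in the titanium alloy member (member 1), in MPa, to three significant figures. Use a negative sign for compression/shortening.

-77.8 MPa

A_1 = 1075 mm².
A_2 = 1100 mm².
Equal strain + equilibrium ⇒ each member carries load in proportion to AE: A₁E₁ = 128000000 N, A₂E₂ = 213300000 N, ΣAE = 341300000 N.
σ₁ = P·E₁/ΣAE = -223000·119000/341300000 = -77.76 MPa.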